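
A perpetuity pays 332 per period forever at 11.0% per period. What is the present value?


PV = PMT / i
= 332 / 0.11
= 3018.1818


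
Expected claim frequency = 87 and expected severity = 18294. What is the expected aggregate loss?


E[S] = E[N] * E[X]
= 87 * 18294
= 1.5916e+06


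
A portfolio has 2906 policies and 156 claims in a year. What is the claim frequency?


frequency = claims / policies
= 156 / 2906
= 0.0537


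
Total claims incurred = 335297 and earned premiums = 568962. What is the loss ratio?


Loss ratio = claims / premiums
= 335297 / 568962
= 0.5893


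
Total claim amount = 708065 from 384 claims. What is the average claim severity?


severity = total / number
= 708065 / 384
= 1843.9193


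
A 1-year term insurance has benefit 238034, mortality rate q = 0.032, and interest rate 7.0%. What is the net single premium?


NSP = benefit * q * v
v = 1/(1+i) = 0.934579
NSP = 238034 * 0.032 * 0.934579
= 7118.7738


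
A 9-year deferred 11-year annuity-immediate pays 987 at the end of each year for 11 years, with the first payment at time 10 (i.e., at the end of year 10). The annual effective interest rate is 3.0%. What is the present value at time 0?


PV at time 9 of the 11-year annuity-immediate:
a_n = 987 * (1-(1+0.03)^(-11))/0.03 = 9132.34
Discount back 9 years to time 0:
PV = 9132.34 * (1+0.03)^(-9)
= 9132.34 * 0.766417
= 6999.1782


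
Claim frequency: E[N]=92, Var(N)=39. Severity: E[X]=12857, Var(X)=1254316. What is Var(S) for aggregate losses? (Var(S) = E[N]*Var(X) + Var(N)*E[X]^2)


Var(S) = E[N]*Var(X) + Var(N)*E[X]^2
= 92*1254316 + 39*12857^2
= 115397072 + 6446795511
= 6.5622e+09


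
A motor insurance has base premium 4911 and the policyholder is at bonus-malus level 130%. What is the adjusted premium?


adjusted = base * BM_level / 100
= 4911 * 130 / 100
= 4911 * 1.3
= 6384.3


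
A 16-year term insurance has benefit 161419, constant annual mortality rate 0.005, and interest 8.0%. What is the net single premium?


NSP = benefit * sum_{k=0}^{n-1} k_p_x * q * v^(k+1)
With constant q=0.005, v=0.925926
Sum = 0.042977
NSP = 161419 * 0.042977
= 6937.2683


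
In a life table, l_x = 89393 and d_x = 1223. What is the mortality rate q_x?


q_x = d_x / l_x
= 1223 / 89393
= 0.0137


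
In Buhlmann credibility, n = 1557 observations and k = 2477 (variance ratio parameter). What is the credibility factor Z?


Z = n / (n + k)
= 1557 / (1557 + 2477)
= 1557 / 4034
= 0.386


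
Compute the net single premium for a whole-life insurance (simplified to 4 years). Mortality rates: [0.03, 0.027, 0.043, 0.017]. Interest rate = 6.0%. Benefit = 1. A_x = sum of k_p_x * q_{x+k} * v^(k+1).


v = 0.943396
Year 0: k_p_x=1.0, q=0.03, term=0.028302
Year 1: k_p_x=0.97, q=0.027, term=0.023309
Year 2: k_p_x=0.94381, q=0.043, term=0.034075
Year 3: k_p_x=0.903226, q=0.017, term=0.012162
A_x = 0.0978


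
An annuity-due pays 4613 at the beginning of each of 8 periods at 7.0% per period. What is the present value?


PV_due = PMT * (1-(1+i)^(-n))/i * (1+i)
PV_immediate = 27545.6
PV_due = 27545.6 * 1.07
= 29473.792


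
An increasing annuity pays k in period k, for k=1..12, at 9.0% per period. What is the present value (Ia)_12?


(Ia)_n = sum_{k=1}^{n} k * v^k, v = 1/(1+i)
v = 0.917431
Sum computed term by term:
(Ia)_12 = 39.3197


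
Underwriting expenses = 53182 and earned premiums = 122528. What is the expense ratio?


Expense ratio = expenses / premiums
= 53182 / 122528
= 0.434


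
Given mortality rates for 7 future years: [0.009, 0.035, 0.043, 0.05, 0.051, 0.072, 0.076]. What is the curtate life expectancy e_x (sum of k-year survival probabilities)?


e_x = sum_{k=1}^{n} k_p_x
k_p_x values:
  1_p_x = 0.991
  2_p_x = 0.956315
  3_p_x = 0.915193
  4_p_x = 0.869434
  5_p_x = 0.825093
  6_p_x = 0.765686
  7_p_x = 0.707494
e_x = 6.0302


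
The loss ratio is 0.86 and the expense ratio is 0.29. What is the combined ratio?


Combined ratio = loss ratio + expense ratio
= 0.86 + 0.29
= 1.15


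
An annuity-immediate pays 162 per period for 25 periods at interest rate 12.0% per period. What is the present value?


PV = PMT * (1 - (1+i)^(-n)) / i
= 162 * (1 - (1+0.12)^(-25)) / 0.12
= 162 * (1 - 0.058823) / 0.12
= 162 * 7.843139
= 1270.5885


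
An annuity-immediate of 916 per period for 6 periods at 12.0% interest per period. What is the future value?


FV = PMT * ((1+i)^n - 1) / i
= 916 * ((1.12)^6 - 1) / 0.12
= 916 * (1.973823 - 1) / 0.12
= 7433.5132


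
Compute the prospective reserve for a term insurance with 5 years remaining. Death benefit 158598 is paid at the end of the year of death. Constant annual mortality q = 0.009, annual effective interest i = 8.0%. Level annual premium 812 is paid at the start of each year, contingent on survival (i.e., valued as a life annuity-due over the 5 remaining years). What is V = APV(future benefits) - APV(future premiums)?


v = 1/(1+i) = 0.925926
APV(future benefits) per unit = sum_{k=0}^{4} k_p_x * q * v^(k+1) = 0.035342
APV(future benefits) = 158598 * 0.035342 = 5605.2283
Life annuity-due factor ä_{x:5} = sum_{k=0}^{4} k_p_x * v^k = 4.241084
APV(future premiums) = 812 * 4.241084 = 3443.76
V = 5605.2283 - 3443.76
= 2161.4683


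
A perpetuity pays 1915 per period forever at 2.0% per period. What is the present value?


PV = PMT / i
= 1915 / 0.02
= 95750.0


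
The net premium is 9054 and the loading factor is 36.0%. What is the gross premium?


Gross = net * (1 + loading)
= 9054 * (1 + 0.36)
= 9054 * 1.36
= 12313.44


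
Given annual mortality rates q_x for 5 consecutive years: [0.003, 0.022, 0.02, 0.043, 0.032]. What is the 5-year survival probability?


p_k = 1 - q_k for each year
Survival = product of (1 - q_k)
= 0.997 * 0.978 * 0.98 * 0.957 * 0.968
= 0.8852


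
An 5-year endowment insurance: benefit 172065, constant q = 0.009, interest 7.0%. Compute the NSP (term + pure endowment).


Term component = 6243.8527
Pure endowment = 5_p_x * v^5 * benefit = 0.955803 * 0.712986 * 172065 = 117257.8489
NSP = 123501.7016


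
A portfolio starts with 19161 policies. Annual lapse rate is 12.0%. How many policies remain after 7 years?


remaining = initial * (1 - lapse)^years
= 19161 * (1 - 0.12)^7
= 19161 * 0.408676
= 7830.6331


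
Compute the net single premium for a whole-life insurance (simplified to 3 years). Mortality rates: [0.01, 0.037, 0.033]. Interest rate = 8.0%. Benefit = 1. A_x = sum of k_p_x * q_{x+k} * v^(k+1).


v = 0.925926
Year 0: k_p_x=1.0, q=0.01, term=0.009259
Year 1: k_p_x=0.99, q=0.037, term=0.031404
Year 2: k_p_x=0.95337, q=0.033, term=0.024975
A_x = 0.0656


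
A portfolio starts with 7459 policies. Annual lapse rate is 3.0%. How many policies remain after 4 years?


remaining = initial * (1 - lapse)^years
= 7459 * (1 - 0.03)^4
= 7459 * 0.885293
= 6603.3991


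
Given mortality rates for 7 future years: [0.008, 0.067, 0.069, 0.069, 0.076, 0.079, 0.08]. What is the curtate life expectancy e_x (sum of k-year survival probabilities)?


e_x = sum_{k=1}^{n} k_p_x
k_p_x values:
  1_p_x = 0.992
  2_p_x = 0.925536
  3_p_x = 0.861674
  4_p_x = 0.802219
  5_p_x = 0.74125
  6_p_x = 0.682691
  7_p_x = 0.628076
e_x = 5.6334


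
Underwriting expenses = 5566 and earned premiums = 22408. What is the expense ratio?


Expense ratio = expenses / premiums
= 5566 / 22408
= 0.2484


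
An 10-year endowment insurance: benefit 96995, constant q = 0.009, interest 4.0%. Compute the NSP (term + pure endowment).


Term component = 6820.3146
Pure endowment = 10_p_x * v^10 * benefit = 0.913559 * 0.675564 * 96995 = 59862.176
NSP = 66682.4906


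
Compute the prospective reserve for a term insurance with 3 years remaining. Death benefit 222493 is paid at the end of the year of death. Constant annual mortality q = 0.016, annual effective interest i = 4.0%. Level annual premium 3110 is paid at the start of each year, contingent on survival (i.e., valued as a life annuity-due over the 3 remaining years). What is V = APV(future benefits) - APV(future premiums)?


v = 1/(1+i) = 0.961538
APV(future benefits) per unit = sum_{k=0}^{2} k_p_x * q * v^(k+1) = 0.043713
APV(future benefits) = 222493 * 0.043713 = 9725.8911
Life annuity-due factor ä_{x:3} = sum_{k=0}^{2} k_p_x * v^k = 2.841361
APV(future premiums) = 3110 * 2.841361 = 8836.6325
V = 9725.8911 - 8836.6325
= 889.2585


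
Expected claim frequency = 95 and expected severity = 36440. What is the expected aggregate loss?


E[S] = E[N] * E[X]
= 95 * 36440
= 3.4618e+06


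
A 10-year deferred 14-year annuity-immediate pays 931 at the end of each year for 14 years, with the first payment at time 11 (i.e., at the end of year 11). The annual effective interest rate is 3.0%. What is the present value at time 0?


PV at time 10 of the 14-year annuity-immediate:
a_n = 931 * (1-(1+0.03)^(-14))/0.03 = 10516.6441
Discount back 10 years to time 0:
PV = 10516.6441 * (1+0.03)^(-10)
= 10516.6441 * 0.744094
= 7825.3709


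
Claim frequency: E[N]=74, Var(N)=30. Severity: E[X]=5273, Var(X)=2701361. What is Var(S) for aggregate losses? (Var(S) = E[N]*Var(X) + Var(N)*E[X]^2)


Var(S) = E[N]*Var(X) + Var(N)*E[X]^2
= 74*2701361 + 30*5273^2
= 199900714 + 834135870
= 1.0340e+09


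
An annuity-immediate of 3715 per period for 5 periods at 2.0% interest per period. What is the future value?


FV = PMT * ((1+i)^n - 1) / i
= 3715 * ((1.02)^5 - 1) / 0.02
= 3715 * (1.104081 - 1) / 0.02
= 19333.0092


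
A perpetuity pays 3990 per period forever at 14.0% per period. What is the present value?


PV = PMT / i
= 3990 / 0.14
= 28500.0


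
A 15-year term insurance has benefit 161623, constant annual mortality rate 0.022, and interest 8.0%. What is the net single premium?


NSP = benefit * sum_{k=0}^{n-1} k_p_x * q * v^(k+1)
With constant q=0.022, v=0.925926
Sum = 0.166984
NSP = 161623 * 0.166984
= 26988.4595


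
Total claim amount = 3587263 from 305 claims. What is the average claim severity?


severity = total / number
= 3587263 / 305
= 11761.518


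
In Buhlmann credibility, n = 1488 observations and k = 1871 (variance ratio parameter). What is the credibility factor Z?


Z = n / (n + k)
= 1488 / (1488 + 1871)
= 1488 / 3359
= 0.443


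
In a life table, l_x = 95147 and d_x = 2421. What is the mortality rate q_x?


q_x = d_x / l_x
= 2421 / 95147
= 0.0254


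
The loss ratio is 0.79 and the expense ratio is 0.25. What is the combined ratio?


Combined ratio = loss ratio + expense ratio
= 0.79 + 0.25
= 1.04


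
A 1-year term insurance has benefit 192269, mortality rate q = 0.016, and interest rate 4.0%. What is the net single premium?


NSP = benefit * q * v
v = 1/(1+i) = 0.961538
NSP = 192269 * 0.016 * 0.961538
= 2957.9846


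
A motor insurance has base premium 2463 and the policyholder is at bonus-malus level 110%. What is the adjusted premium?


adjusted = base * BM_level / 100
= 2463 * 110 / 100
= 2463 * 1.1
= 2709.3


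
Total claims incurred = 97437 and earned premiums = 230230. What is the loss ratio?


Loss ratio = claims / premiums
= 97437 / 230230
= 0.4232


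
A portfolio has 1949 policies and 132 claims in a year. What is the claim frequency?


frequency = claims / policies
= 132 / 1949
= 0.0677


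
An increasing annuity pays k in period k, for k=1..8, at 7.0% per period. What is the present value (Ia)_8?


(Ia)_n = sum_{k=1}^{n} k * v^k, v = 1/(1+i)
v = 0.934579
Sum computed term by term:
(Ia)_8 = 24.7602


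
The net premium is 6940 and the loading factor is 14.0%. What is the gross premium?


Gross = net * (1 + loading)
= 6940 * (1 + 0.14)
= 6940 * 1.14
= 7911.6


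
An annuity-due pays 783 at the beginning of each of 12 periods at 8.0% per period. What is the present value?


PV_due = PMT * (1-(1+i)^(-n))/i * (1+i)
PV_immediate = 5900.7491
PV_due = 5900.7491 * 1.08
= 6372.809


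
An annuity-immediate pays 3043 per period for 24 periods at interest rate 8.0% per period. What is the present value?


PV = PMT * (1 - (1+i)^(-n)) / i
= 3043 * (1 - (1+0.08)^(-24)) / 0.08
= 3043 * (1 - 0.157699) / 0.08
= 3043 * 10.528758
= 32039.0115


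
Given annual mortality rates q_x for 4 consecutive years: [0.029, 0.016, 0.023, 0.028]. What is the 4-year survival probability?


p_k = 1 - q_k for each year
Survival = product of (1 - q_k)
= 0.971 * 0.984 * 0.977 * 0.972
= 0.9074


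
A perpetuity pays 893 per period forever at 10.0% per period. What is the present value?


PV = PMT / i
= 893 / 0.1
= 8930.0


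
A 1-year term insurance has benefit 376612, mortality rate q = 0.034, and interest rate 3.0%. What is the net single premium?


NSP = benefit * q * v
v = 1/(1+i) = 0.970874
NSP = 376612 * 0.034 * 0.970874
= 12431.8524


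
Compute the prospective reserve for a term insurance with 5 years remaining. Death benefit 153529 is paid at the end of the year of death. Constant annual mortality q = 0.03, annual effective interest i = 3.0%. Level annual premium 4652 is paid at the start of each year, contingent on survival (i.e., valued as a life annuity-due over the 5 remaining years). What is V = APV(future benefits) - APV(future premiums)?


v = 1/(1+i) = 0.970874
APV(future benefits) per unit = sum_{k=0}^{4} k_p_x * q * v^(k+1) = 0.129624
APV(future benefits) = 153529 * 0.129624 = 19901.0804
Life annuity-due factor ä_{x:5} = sum_{k=0}^{4} k_p_x * v^k = 4.450432
APV(future premiums) = 4652 * 4.450432 = 20703.4113
V = 19901.0804 - 20703.4113
= -802.3309


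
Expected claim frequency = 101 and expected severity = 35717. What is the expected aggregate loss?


E[S] = E[N] * E[X]
= 101 * 35717
= 3.6074e+06


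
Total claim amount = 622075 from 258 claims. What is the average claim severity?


severity = total / number
= 622075 / 258
= 2411.1434


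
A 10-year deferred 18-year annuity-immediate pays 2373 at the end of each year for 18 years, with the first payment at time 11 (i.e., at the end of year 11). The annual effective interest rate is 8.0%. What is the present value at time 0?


PV at time 10 of the 18-year annuity-immediate:
a_n = 2373 * (1-(1+0.08)^(-18))/0.08 = 22239.4882
Discount back 10 years to time 0:
PV = 22239.4882 * (1+0.08)^(-10)
= 22239.4882 * 0.463193
= 10301.1861


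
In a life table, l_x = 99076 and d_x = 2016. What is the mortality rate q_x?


q_x = d_x / l_x
= 2016 / 99076
= 0.0203


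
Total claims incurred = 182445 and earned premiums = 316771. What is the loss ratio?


Loss ratio = claims / premiums
= 182445 / 316771
= 0.576


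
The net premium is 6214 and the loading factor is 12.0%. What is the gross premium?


Gross = net * (1 + loading)
= 6214 * (1 + 0.12)
= 6214 * 1.12
= 6959.68


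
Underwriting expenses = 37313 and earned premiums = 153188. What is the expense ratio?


Expense ratio = expenses / premiums
= 37313 / 153188
= 0.2436


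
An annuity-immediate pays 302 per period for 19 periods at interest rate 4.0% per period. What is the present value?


PV = PMT * (1 - (1+i)^(-n)) / i
= 302 * (1 - (1+0.04)^(-19)) / 0.04
= 302 * (1 - 0.474642) / 0.04
= 302 * 13.133939
= 3966.4497


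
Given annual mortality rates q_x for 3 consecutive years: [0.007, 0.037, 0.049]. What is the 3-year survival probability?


p_k = 1 - q_k for each year
Survival = product of (1 - q_k)
= 0.993 * 0.963 * 0.951
= 0.9094


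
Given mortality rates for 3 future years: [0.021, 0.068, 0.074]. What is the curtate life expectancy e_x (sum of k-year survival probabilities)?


e_x = sum_{k=1}^{n} k_p_x
k_p_x values:
  1_p_x = 0.979
  2_p_x = 0.912428
  3_p_x = 0.844908
e_x = 2.7363


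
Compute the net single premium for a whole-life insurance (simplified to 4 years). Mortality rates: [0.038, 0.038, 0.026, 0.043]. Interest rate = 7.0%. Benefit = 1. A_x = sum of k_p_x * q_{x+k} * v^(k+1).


v = 0.934579
Year 0: k_p_x=1.0, q=0.038, term=0.035514
Year 1: k_p_x=0.962, q=0.038, term=0.031929
Year 2: k_p_x=0.925444, q=0.026, term=0.019641
Year 3: k_p_x=0.901382, q=0.043, term=0.029569
A_x = 0.1167


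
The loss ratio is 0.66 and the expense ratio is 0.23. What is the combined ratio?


Combined ratio = loss ratio + expense ratio
= 0.66 + 0.23
= 0.89


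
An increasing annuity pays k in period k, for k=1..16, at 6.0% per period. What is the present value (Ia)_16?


(Ia)_n = sum_{k=1}^{n} k * v^k, v = 1/(1+i)
v = 0.943396
Sum computed term by term:
(Ia)_16 = 73.5651


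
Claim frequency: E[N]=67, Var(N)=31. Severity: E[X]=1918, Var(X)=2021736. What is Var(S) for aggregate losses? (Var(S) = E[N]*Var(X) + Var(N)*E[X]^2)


Var(S) = E[N]*Var(X) + Var(N)*E[X]^2
= 67*2021736 + 31*1918^2
= 135456312 + 114040444
= 2.4950e+08


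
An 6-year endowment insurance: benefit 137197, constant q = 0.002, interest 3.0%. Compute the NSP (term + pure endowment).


Term component = 1479.2875
Pure endowment = 6_p_x * v^6 * benefit = 0.98806 * 0.837484 * 137197 = 113528.3993
NSP = 115007.6868


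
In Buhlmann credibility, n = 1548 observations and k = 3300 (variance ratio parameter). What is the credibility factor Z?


Z = n / (n + k)
= 1548 / (1548 + 3300)
= 1548 / 4848
= 0.3193


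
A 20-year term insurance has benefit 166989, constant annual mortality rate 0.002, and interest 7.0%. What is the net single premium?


NSP = benefit * sum_{k=0}^{n-1} k_p_x * q * v^(k+1)
With constant q=0.002, v=0.934579
Sum = 0.020881
NSP = 166989 * 0.020881
= 3486.933


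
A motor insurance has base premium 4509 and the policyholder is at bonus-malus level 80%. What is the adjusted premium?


adjusted = base * BM_level / 100
= 4509 * 80 / 100
= 4509 * 0.8
= 3607.2


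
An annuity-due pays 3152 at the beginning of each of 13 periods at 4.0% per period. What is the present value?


PV_due = PMT * (1-(1+i)^(-n))/i * (1+i)
PV_immediate = 31474.762
PV_due = 31474.762 * 1.04
= 32733.7525


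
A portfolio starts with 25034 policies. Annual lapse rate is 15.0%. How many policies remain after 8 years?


remaining = initial * (1 - lapse)^years
= 25034 * (1 - 0.15)^8
= 25034 * 0.272491
= 6821.5278


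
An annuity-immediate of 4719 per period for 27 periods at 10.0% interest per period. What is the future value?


FV = PMT * ((1+i)^n - 1) / i
= 4719 * ((1.1)^27 - 1) / 0.1
= 4719 * (13.109994 - 1) / 0.1
= 571470.6259


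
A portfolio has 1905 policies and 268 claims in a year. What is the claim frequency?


frequency = claims / policies
= 268 / 1905
= 0.1407


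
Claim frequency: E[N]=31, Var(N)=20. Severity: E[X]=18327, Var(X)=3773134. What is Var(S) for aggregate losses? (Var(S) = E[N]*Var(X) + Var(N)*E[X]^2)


Var(S) = E[N]*Var(X) + Var(N)*E[X]^2
= 31*3773134 + 20*18327^2
= 116967154 + 6717578580
= 6.8345e+09


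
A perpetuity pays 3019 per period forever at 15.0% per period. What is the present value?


PV = PMT / i
= 3019 / 0.15
= 20126.6667


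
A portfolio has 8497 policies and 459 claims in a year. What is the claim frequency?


frequency = claims / policies
= 459 / 8497
= 0.054


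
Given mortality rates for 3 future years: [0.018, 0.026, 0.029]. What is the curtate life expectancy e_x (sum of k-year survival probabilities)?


e_x = sum_{k=1}^{n} k_p_x
k_p_x values:
  1_p_x = 0.982
  2_p_x = 0.956468
  3_p_x = 0.92873
e_x = 2.8672


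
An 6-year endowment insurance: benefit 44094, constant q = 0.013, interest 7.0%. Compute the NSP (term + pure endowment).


Term component = 2651.8236
Pure endowment = 6_p_x * v^6 * benefit = 0.924491 * 0.666342 * 44094 = 27163.126
NSP = 29814.9496


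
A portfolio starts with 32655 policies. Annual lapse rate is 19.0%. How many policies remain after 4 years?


remaining = initial * (1 - lapse)^years
= 32655 * (1 - 0.19)^4
= 32655 * 0.430467
= 14056.9067


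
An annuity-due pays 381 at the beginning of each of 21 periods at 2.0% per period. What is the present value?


PV_due = PMT * (1-(1+i)^(-n))/i * (1+i)
PV_immediate = 6481.2707
PV_due = 6481.2707 * 1.02
= 6610.8961


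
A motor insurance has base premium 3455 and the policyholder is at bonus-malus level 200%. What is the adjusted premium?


adjusted = base * BM_level / 100
= 3455 * 200 / 100
= 3455 * 2.0
= 6910.0


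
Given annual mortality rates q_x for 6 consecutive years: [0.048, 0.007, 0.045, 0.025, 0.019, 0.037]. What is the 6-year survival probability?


p_k = 1 - q_k for each year
Survival = product of (1 - q_k)
= 0.952 * 0.993 * 0.955 * 0.975 * 0.981 * 0.963
= 0.8316


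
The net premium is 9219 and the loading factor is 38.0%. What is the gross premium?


Gross = net * (1 + loading)
= 9219 * (1 + 0.38)
= 9219 * 1.38
= 12722.22


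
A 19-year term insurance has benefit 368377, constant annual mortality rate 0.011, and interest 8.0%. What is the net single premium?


NSP = benefit * sum_{k=0}^{n-1} k_p_x * q * v^(k+1)
With constant q=0.011, v=0.925926
Sum = 0.098179
NSP = 368377 * 0.098179
= 36166.8603


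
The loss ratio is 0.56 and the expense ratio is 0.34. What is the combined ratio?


Combined ratio = loss ratio + expense ratio
= 0.56 + 0.34
= 0.9


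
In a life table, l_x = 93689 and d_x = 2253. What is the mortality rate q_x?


q_x = d_x / l_x
= 2253 / 93689
= 0.024


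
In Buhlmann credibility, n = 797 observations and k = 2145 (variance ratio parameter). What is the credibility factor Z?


Z = n / (n + k)
= 797 / (797 + 2145)
= 797 / 2942
= 0.2709


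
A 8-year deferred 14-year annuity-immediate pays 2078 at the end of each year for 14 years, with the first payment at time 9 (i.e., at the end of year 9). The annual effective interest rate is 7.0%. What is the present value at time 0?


PV at time 8 of the 14-year annuity-immediate:
a_n = 2078 * (1-(1+0.07)^(-14))/0.07 = 18173.0825
Discount back 8 years to time 0:
PV = 18173.0825 * (1+0.07)^(-8)
= 18173.0825 * 0.582009
= 10576.8995


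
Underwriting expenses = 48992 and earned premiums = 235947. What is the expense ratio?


Expense ratio = expenses / premiums
= 48992 / 235947
= 0.2076


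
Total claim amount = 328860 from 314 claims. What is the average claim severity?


severity = total / number
= 328860 / 314
= 1047.3248


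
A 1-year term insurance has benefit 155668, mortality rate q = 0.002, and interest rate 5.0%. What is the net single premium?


NSP = benefit * q * v
v = 1/(1+i) = 0.952381
NSP = 155668 * 0.002 * 0.952381
= 296.5105


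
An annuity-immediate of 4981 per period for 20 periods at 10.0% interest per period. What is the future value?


FV = PMT * ((1+i)^n - 1) / i
= 4981 * ((1.1)^20 - 1) / 0.1
= 4981 * (6.7275 - 1) / 0.1
= 285286.7725


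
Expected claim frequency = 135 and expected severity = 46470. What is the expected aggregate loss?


E[S] = E[N] * E[X]
= 135 * 46470
= 6.2734e+06


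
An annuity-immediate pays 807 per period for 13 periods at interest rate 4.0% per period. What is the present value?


PV = PMT * (1 - (1+i)^(-n)) / i
= 807 * (1 - (1+0.04)^(-13)) / 0.04
= 807 * (1 - 0.600574) / 0.04
= 807 * 9.985648
= 8058.4178


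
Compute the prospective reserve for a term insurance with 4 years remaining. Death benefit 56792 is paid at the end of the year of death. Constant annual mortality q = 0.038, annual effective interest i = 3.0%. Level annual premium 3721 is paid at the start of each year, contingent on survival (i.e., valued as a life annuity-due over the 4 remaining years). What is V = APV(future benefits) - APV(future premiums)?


v = 1/(1+i) = 0.970874
APV(future benefits) per unit = sum_{k=0}^{3} k_p_x * q * v^(k+1) = 0.133591
APV(future benefits) = 56792 * 0.133591 = 7586.9227
Life annuity-due factor ä_{x:4} = sum_{k=0}^{3} k_p_x * v^k = 3.62103
APV(future premiums) = 3721 * 3.62103 = 13473.8526
V = 7586.9227 - 13473.8526
= -5886.93


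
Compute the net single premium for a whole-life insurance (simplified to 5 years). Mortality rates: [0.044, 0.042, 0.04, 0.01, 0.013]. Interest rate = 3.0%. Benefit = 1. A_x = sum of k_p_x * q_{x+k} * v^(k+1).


v = 0.970874
Year 0: k_p_x=1.0, q=0.044, term=0.042718
Year 1: k_p_x=0.956, q=0.042, term=0.037847
Year 2: k_p_x=0.915848, q=0.04, term=0.033525
Year 3: k_p_x=0.879214, q=0.01, term=0.007812
Year 4: k_p_x=0.870422, q=0.013, term=0.009761
A_x = 0.1317


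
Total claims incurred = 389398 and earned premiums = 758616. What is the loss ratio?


Loss ratio = claims / premiums
= 389398 / 758616
= 0.5133


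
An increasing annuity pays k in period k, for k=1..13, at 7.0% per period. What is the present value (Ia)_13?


(Ia)_n = sum_{k=1}^{n} k * v^k, v = 1/(1+i)
v = 0.934579
Sum computed term by term:
(Ia)_13 = 50.6878


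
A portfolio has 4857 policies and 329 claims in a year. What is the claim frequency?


frequency = claims / policies
= 329 / 4857
= 0.0677


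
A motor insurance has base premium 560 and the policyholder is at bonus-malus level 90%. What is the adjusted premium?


adjusted = base * BM_level / 100
= 560 * 90 / 100
= 560 * 0.9
= 504.0


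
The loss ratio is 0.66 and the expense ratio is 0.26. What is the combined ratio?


Combined ratio = loss ratio + expense ratio
= 0.66 + 0.26
= 0.92


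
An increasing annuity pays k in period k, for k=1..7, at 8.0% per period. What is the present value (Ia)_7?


(Ia)_n = sum_{k=1}^{n} k * v^k, v = 1/(1+i)
v = 0.925926
Sum computed term by term:
(Ia)_7 = 19.2306


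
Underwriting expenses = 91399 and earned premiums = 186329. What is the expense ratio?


Expense ratio = expenses / premiums
= 91399 / 186329
= 0.4905


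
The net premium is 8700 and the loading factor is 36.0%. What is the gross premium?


Gross = net * (1 + loading)
= 8700 * (1 + 0.36)
= 8700 * 1.36
= 11832.0


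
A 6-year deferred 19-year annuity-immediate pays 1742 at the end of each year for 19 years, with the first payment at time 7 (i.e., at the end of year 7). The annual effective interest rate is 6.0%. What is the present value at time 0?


PV at time 6 of the 19-year annuity-immediate:
a_n = 1742 * (1-(1+0.06)^(-19))/0.06 = 19437.4389
Discount back 6 years to time 0:
PV = 19437.4389 * (1+0.06)^(-6)
= 19437.4389 * 0.704961
= 13702.6275


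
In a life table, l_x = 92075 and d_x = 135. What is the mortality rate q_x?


q_x = d_x / l_x
= 135 / 92075
= 0.0015


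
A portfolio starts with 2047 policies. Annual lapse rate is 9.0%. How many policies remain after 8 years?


remaining = initial * (1 - lapse)^years
= 2047 * (1 - 0.09)^8
= 2047 * 0.470253
= 962.6069


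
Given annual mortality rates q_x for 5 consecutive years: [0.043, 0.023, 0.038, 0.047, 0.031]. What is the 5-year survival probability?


p_k = 1 - q_k for each year
Survival = product of (1 - q_k)
= 0.957 * 0.977 * 0.962 * 0.953 * 0.969
= 0.8306


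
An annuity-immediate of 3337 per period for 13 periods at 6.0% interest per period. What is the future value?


FV = PMT * ((1+i)^n - 1) / i
= 3337 * ((1.06)^13 - 1) / 0.06
= 3337 * (2.132928 - 1) / 0.06
= 63009.6934


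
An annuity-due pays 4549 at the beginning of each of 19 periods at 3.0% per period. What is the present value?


PV_due = PMT * (1-(1+i)^(-n))/i * (1+i)
PV_immediate = 65158.9621
PV_due = 65158.9621 * 1.03
= 67113.731


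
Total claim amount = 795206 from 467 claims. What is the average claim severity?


severity = total / number
= 795206 / 467
= 1702.7966


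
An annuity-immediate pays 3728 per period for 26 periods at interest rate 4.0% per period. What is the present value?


PV = PMT * (1 - (1+i)^(-n)) / i
= 3728 * (1 - (1+0.04)^(-26)) / 0.04
= 3728 * (1 - 0.360689) / 0.04
= 3728 * 15.982769
= 59583.7635


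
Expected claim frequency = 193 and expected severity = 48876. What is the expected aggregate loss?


E[S] = E[N] * E[X]
= 193 * 48876
= 9.4331e+06


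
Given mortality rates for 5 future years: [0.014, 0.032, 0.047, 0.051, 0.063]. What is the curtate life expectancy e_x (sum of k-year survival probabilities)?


e_x = sum_{k=1}^{n} k_p_x
k_p_x values:
  1_p_x = 0.986
  2_p_x = 0.954448
  3_p_x = 0.909589
  4_p_x = 0.8632
  5_p_x = 0.808818
e_x = 4.5221


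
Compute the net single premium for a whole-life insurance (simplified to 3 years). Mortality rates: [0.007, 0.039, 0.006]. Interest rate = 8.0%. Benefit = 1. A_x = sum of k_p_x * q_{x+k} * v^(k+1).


v = 0.925926
Year 0: k_p_x=1.0, q=0.007, term=0.006481
Year 1: k_p_x=0.993, q=0.039, term=0.033202
Year 2: k_p_x=0.954273, q=0.006, term=0.004545
A_x = 0.0442


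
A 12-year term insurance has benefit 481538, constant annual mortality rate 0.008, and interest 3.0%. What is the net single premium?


NSP = benefit * sum_{k=0}^{n-1} k_p_x * q * v^(k+1)
With constant q=0.008, v=0.970874
Sum = 0.076435
NSP = 481538 * 0.076435
= 36806.4897


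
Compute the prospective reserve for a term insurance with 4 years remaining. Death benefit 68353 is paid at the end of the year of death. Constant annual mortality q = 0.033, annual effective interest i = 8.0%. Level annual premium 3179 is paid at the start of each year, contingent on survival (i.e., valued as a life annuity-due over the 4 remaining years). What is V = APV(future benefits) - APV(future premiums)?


v = 1/(1+i) = 0.925926
APV(future benefits) per unit = sum_{k=0}^{3} k_p_x * q * v^(k+1) = 0.104343
APV(future benefits) = 68353 * 0.104343 = 7132.1663
Life annuity-due factor ä_{x:4} = sum_{k=0}^{3} k_p_x * v^k = 3.414866
APV(future premiums) = 3179 * 3.414866 = 10855.8598
V = 7132.1663 - 10855.8598
= -3723.6935


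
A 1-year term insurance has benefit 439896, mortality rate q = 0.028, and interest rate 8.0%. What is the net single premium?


NSP = benefit * q * v
v = 1/(1+i) = 0.925926
NSP = 439896 * 0.028 * 0.925926
= 11404.7111


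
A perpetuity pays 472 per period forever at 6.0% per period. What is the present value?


PV = PMT / i
= 472 / 0.06
= 7866.6667


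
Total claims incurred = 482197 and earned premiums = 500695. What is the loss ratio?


Loss ratio = claims / premiums
= 482197 / 500695
= 0.9631


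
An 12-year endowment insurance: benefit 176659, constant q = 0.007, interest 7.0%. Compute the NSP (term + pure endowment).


Term component = 9505.5726
Pure endowment = 12_p_x * v^12 * benefit = 0.91916 * 0.444012 * 176659 = 72097.7012
NSP = 81603.2738


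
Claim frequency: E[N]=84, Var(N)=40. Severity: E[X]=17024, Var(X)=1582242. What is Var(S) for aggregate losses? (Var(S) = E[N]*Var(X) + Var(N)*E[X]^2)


Var(S) = E[N]*Var(X) + Var(N)*E[X]^2
= 84*1582242 + 40*17024^2
= 132908328 + 11592663040
= 1.1726e+10


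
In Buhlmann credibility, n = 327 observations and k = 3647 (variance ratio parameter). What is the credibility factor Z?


Z = n / (n + k)
= 327 / (327 + 3647)
= 327 / 3974
= 0.0823


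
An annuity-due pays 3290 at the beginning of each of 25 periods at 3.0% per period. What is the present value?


PV_due = PMT * (1-(1+i)^(-n))/i * (1+i)
PV_immediate = 57289.2559
PV_due = 57289.2559 * 1.03
= 59007.9336


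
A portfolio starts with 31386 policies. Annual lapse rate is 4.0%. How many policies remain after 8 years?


remaining = initial * (1 - lapse)^years
= 31386 * (1 - 0.04)^8
= 31386 * 0.72139
= 22641.5333


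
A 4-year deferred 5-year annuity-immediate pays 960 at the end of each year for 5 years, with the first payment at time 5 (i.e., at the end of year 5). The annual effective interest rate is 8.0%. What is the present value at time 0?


PV at time 4 of the 5-year annuity-immediate:
a_n = 960 * (1-(1+0.08)^(-5))/0.08 = 3833.0016
Discount back 4 years to time 0:
PV = 3833.0016 * (1+0.08)^(-4)
= 3833.0016 * 0.73503
= 2817.3706


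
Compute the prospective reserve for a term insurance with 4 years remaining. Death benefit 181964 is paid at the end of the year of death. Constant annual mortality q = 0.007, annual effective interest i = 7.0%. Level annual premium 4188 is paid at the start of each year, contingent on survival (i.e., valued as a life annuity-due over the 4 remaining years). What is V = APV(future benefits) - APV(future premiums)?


v = 1/(1+i) = 0.934579
APV(future benefits) per unit = sum_{k=0}^{3} k_p_x * q * v^(k+1) = 0.023477
APV(future benefits) = 181964 * 0.023477 = 4271.8962
Life annuity-due factor ä_{x:4} = sum_{k=0}^{3} k_p_x * v^k = 3.588566
APV(future premiums) = 4188 * 3.588566 = 15028.9148
V = 4271.8962 - 15028.9148
= -10757.0187


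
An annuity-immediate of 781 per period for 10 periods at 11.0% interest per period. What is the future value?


FV = PMT * ((1+i)^n - 1) / i
= 781 * ((1.11)^10 - 1) / 0.11
= 781 * (2.839421 - 1) / 0.11
= 13059.889


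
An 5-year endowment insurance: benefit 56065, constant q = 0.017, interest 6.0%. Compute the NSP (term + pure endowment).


Term component = 3888.3663
Pure endowment = 5_p_x * v^5 * benefit = 0.917841 * 0.747258 * 56065 = 38452.9877
NSP = 42341.3541


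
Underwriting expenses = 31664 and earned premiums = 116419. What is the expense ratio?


Expense ratio = expenses / premiums
= 31664 / 116419
= 0.272


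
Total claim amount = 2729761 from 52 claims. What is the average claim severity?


severity = total / number
= 2729761 / 52
= 52495.4038


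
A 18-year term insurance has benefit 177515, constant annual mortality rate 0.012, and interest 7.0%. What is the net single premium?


NSP = benefit * sum_{k=0}^{n-1} k_p_x * q * v^(k+1)
With constant q=0.012, v=0.934579
Sum = 0.111501
NSP = 177515 * 0.111501
= 19793.0933


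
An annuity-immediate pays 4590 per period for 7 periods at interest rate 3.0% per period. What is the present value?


PV = PMT * (1 - (1+i)^(-n)) / i
= 4590 * (1 - (1+0.03)^(-7)) / 0.03
= 4590 * (1 - 0.813092) / 0.03
= 4590 * 6.230283
= 28596.9988


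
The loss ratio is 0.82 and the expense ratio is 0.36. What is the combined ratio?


Combined ratio = loss ratio + expense ratio
= 0.82 + 0.36
= 1.18


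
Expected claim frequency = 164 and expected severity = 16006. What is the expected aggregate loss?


E[S] = E[N] * E[X]
= 164 * 16006
= 2.6250e+06


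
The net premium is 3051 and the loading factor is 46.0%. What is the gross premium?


Gross = net * (1 + loading)
= 3051 * (1 + 0.46)
= 3051 * 1.46
= 4454.46


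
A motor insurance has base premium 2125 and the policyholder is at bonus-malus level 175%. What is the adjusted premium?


adjusted = base * BM_level / 100
= 2125 * 175 / 100
= 2125 * 1.75
= 3718.75


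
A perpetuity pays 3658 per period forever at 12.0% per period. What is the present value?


PV = PMT / i
= 3658 / 0.12
= 30483.3333


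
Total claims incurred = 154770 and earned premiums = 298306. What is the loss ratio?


Loss ratio = claims / premiums
= 154770 / 298306
= 0.5188


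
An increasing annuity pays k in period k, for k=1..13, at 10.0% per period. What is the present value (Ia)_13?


(Ia)_n = sum_{k=1}^{n} k * v^k, v = 1/(1+i)
v = 0.909091
Sum computed term by term:
(Ia)_13 = 40.4805


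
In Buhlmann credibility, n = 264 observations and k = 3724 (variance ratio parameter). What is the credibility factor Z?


Z = n / (n + k)
= 264 / (264 + 3724)
= 264 / 3988
= 0.0662


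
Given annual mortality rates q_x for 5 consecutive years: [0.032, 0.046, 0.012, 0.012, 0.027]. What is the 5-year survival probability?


p_k = 1 - q_k for each year
Survival = product of (1 - q_k)
= 0.968 * 0.954 * 0.988 * 0.988 * 0.973
= 0.8771


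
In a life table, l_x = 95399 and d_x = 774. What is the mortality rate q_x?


q_x = d_x / l_x
= 774 / 95399
= 0.0081


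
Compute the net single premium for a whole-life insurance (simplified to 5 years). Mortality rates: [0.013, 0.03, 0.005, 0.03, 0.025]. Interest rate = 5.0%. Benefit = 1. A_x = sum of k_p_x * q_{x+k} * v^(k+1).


v = 0.952381
Year 0: k_p_x=1.0, q=0.013, term=0.012381
Year 1: k_p_x=0.987, q=0.03, term=0.026857
Year 2: k_p_x=0.95739, q=0.005, term=0.004135
Year 3: k_p_x=0.952603, q=0.03, term=0.023511
Year 4: k_p_x=0.924025, q=0.025, term=0.0181
A_x = 0.085


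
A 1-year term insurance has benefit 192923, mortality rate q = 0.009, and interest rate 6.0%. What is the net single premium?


NSP = benefit * q * v
v = 1/(1+i) = 0.943396
NSP = 192923 * 0.009 * 0.943396
= 1638.0255


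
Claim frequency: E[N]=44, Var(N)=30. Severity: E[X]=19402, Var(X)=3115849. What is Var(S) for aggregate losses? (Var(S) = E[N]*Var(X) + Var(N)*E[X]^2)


Var(S) = E[N]*Var(X) + Var(N)*E[X]^2
= 44*3115849 + 30*19402^2
= 137097356 + 11293128120
= 1.1430e+10


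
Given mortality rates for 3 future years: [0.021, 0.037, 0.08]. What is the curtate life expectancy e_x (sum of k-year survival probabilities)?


e_x = sum_{k=1}^{n} k_p_x
k_p_x values:
  1_p_x = 0.979
  2_p_x = 0.942777
  3_p_x = 0.867355
e_x = 2.7891


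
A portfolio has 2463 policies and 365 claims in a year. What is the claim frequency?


frequency = claims / policies
= 365 / 2463
= 0.1482


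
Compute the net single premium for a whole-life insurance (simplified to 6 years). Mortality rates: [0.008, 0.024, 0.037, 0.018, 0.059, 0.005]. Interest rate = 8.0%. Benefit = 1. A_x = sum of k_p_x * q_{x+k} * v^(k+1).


v = 0.925926
Year 0: k_p_x=1.0, q=0.008, term=0.007407
Year 1: k_p_x=0.992, q=0.024, term=0.020412
Year 2: k_p_x=0.968192, q=0.037, term=0.028438
Year 3: k_p_x=0.932369, q=0.018, term=0.012336
Year 4: k_p_x=0.915586, q=0.059, term=0.036765
Year 5: k_p_x=0.861567, q=0.005, term=0.002715
A_x = 0.1081


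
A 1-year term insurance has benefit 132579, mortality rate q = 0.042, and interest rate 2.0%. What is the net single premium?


NSP = benefit * q * v
v = 1/(1+i) = 0.980392
NSP = 132579 * 0.042 * 0.980392
= 5459.1353


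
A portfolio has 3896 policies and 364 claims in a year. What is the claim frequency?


frequency = claims / policies
= 364 / 3896
= 0.0934


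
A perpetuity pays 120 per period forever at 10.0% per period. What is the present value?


PV = PMT / i
= 120 / 0.1
= 1200.0


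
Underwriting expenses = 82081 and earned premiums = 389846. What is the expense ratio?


Expense ratio = expenses / premiums
= 82081 / 389846
= 0.2105


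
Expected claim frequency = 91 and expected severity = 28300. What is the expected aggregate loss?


E[S] = E[N] * E[X]
= 91 * 28300
= 2.5753e+06


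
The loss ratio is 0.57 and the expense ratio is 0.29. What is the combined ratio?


Combined ratio = loss ratio + expense ratio
= 0.57 + 0.29
= 0.86


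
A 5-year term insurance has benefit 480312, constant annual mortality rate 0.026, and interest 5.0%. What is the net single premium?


NSP = benefit * sum_{k=0}^{n-1} k_p_x * q * v^(k+1)
With constant q=0.026, v=0.952381
Sum = 0.107138
NSP = 480312 * 0.107138
= 51459.4887


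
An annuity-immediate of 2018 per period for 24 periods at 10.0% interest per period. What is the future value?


FV = PMT * ((1+i)^n - 1) / i
= 2018 * ((1.1)^24 - 1) / 0.1
= 2018 * (9.849733 - 1) / 0.1
= 178587.6054


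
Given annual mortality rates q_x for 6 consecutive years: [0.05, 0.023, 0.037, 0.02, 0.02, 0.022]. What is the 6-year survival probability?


p_k = 1 - q_k for each year
Survival = product of (1 - q_k)
= 0.95 * 0.977 * 0.963 * 0.98 * 0.98 * 0.978
= 0.8395


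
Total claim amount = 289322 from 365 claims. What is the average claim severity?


severity = total / number
= 289322 / 365
= 792.663


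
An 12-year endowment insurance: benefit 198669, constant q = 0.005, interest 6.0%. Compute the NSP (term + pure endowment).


Term component = 8130.7934
Pure endowment = 12_p_x * v^12 * benefit = 0.941623 * 0.496969 * 198669 = 92968.6857
NSP = 101099.4791


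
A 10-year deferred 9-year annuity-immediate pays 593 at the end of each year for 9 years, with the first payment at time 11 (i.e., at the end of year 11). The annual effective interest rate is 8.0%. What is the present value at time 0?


PV at time 10 of the 9-year annuity-immediate:
a_n = 593 * (1-(1+0.08)^(-9))/0.08 = 3704.4045
Discount back 10 years to time 0:
PV = 3704.4045 * (1+0.08)^(-10)
= 3704.4045 * 0.463193
= 1715.8561
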